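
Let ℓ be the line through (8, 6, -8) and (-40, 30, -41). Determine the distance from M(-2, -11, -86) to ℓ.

A direction vector is d = (-48, 24, -33).
AP = (-10, -17, -78); AP·d = 2646, |AP|² = 6473, |d|² = 3969.
distance² = |AP|² − (AP·d)²/|d|² = 6473 − 7001316/3969 = 4709, so the distance is √4709.

√4709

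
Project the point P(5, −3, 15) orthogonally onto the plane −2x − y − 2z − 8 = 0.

The perpendicular from P has direction n = (−2, −1, −2): r = (5, −3, 15) + μ(−2, −1, −2).
Substitute into the plane: n·(P + μn) = 8 gives -37 + 9μ = 8, so μ = 5.
Foot = (5, −3, 15) + 5·(−2, −1, −2) = (−5, −8, 5).

(-5, -8, 5)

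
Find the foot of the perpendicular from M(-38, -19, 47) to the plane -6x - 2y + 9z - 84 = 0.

n = (-6, -2, 9), |n|² = 121, and n·M − 84 = 605.
t = 605/121 = 5, so the foot is M − t·n = (-38, -19, 47) − 5·(-6, -2, 9) = (-8, -9, 2).

(-8, -9, 2)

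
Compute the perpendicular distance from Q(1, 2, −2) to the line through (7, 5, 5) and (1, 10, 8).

√94

A direction vector is d = (−6, 5, 3).
AP = (−6, −3, −7); AP·d = 0, |AP|² = 94, |d|² = 70.
distance² = |AP|² − (AP·d)²/|d|² = 94 − 0/70 = 94, so the distance is √94.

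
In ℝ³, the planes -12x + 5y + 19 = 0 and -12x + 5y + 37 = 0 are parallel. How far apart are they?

18/13

Both planes have normal n = (-12, 5, 0), |n| = 13. Any point on the first plane is at distance |(-37) − (-19)|/|n| = 18/13 from the second.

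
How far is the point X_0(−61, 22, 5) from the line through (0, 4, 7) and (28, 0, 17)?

√449

A direction vector is d = (28, −4, 10).
AP = (−61, 18, −2); AP·d = -1800, |AP|² = 4049, |d|² = 900.
distance² = |AP|² − (AP·d)²/|d|² = 4049 − 3240000/900 = 449, so the distance is √449.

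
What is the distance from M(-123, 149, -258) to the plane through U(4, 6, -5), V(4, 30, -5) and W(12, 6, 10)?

UV = (0, 24, 0) and UW = (8, 0, 15), so a normal is n = UV × UW = (360, 0, -192).
Then n·(-123, 149, -258) - 2400 = 2856.
|n| = √(129600 + 0 + 36864) = 408, so the distance is |2856|/408 = 7.

7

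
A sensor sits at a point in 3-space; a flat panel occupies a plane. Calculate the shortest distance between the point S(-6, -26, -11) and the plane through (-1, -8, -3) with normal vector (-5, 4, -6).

1/√77

The plane has equation n·(r − (-1, -8, -3)) = 0, i.e. n·r = -9.
n = (-5, 4, -6); n·P − (-9) = 1; |n| = √77; distance = 1/√77.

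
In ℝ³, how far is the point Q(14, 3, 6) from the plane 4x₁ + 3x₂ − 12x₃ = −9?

Normal vector n = (4, 3, −12), and n·(14, 3, 6) − (−9) = 2.
|n| = √(16 + 9 + 144) = 13, so the distance is |2|/13 = 2/13.

2/13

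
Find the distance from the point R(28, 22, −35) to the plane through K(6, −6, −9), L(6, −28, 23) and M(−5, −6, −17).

2/3

KL = (0, −22, 32) and KM = (−11, 0, −8), so a normal is n = KL × KM = (176, −352, −242).
Then n·(28, 22, −35) − 5346 = 308.
|n| = √(30976 + 123904 + 58564) = 462, so the distance is |308|/462 = 2/3.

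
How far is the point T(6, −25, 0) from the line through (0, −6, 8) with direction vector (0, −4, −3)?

Direction vector d = (0, −4, −3).
AP = (6, −19, −8), and AP × d = (25, 18, −24).
|AP × d|² = 1525 and |d|² = 25, so the distance is √(1525/25) = √61.

√61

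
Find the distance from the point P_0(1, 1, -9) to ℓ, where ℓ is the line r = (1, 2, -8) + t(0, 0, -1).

1

Direction vector d = (0, 0, -1).
AP = (0, -1, -1), and AP × d = (1, 0, 0).
|AP × d|² = 1 and |d|² = 1, so the distance is √1 = 1.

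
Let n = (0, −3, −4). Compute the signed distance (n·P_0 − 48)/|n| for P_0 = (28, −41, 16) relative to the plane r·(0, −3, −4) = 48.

11/5

n·P_0 − 48 = 11.
|n| = 5, so the signed distance is 11/5.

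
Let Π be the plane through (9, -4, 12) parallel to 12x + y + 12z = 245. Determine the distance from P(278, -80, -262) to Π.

Parallel planes share the normal n = (12, 1, 12); since (9, -4, 12) lies on the plane, its equation is 12x + y + 12z = 248.
n = (12, 1, 12); n·P − 248 = -136; |n| = 17; distance = 136/17 = 8.

8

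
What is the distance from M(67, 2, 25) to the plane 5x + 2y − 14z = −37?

n = (5, 2, −14); n·P − (-37) = 26; |n| = 15; distance = 26/15.

26/15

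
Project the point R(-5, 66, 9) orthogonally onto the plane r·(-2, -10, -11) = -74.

The perpendicular from R has direction n = (-2, -10, -11): r = (-5, 66, 9) + μ(-2, -10, -11).
Substitute into the plane: n·(R + μn) = -74 gives -749 + 225μ = -74, so μ = 3.
Foot = (-5, 66, 9) + 3·(-2, -10, -11) = (-11, 36, -24).

(-11, 36, -24)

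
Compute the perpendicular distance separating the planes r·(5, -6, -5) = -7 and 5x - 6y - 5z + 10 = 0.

With common normal n = (5, -6, -5) (|n| = √86), the distance is |(-7) − (-10)|/|n| = 3/√86.

3√86/86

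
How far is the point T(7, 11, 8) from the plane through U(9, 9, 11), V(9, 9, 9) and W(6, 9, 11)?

UV = (0, 0, −2) and UW = (−3, 0, 0), so a normal is n = UV × UW = (0, 6, 0).
Then n·(7, 11, 8) − 54 = 12.
|n| = √(0 + 36 + 0) = 6, so the distance is |12|/6 = 2.

2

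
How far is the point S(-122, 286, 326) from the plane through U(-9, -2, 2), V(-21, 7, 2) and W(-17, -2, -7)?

UV = (-12, 9, 0) and UW = (-8, 0, -9), so a normal is n = UV × UW = (-81, -108, 72).
Then n·(-122, 286, 326) - 1089 = 1377.
|n| = √(6561 + 11664 + 5184) = 153, so the distance is |1377|/153 = 9.

9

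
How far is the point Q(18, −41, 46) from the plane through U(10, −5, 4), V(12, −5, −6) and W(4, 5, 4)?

UV = (2, 0, −10) and UW = (−6, 10, 0), so a normal is n = UV × UW = (100, 60, 20).
Then n·(18, −41, 46) − 780 = −520.
|n| = √(10000 + 3600 + 400) = 20√35, so the distance is |-520|/(20√35) = 26/√35.

26√35/35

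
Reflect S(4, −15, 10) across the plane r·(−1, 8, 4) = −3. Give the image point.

With n = (−1, 8, 4), the signed offset is (n·S − (-3))/|n|² = -81/81 = -1.
S' = S − 2t·n = (4, −15, 10) − (-2)·(−1, 8, 4) = (2, 1, 18).

(2, 1, 18)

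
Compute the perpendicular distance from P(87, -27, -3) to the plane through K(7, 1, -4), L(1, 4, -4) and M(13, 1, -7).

26/3

KL = (-6, 3, 0) and KM = (6, 0, -3), so a normal is n = KL × KM = (-9, -18, -18).
Then n·(87, -27, -3) - (-9) = -234.
|n| = √(81 + 324 + 324) = 27, so the distance is |-234|/27 = 26/3.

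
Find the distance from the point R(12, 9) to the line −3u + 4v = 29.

29/5

The normal to the line is n = (−3, 4) with |n| = 5.
|n·R − 29| = |0 − 29| = 29, so the distance is 29/5.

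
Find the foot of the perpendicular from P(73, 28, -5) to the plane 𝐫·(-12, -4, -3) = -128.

The perpendicular from P has direction n = (-12, -4, -3): r = (73, 28, -5) + μ(-12, -4, -3).
Substitute into the plane: n·(P + μn) = -128 gives -973 + 169μ = -128, so μ = 5.
Foot = (73, 28, -5) + 5·(-12, -4, -3) = (13, 8, -20).

(13, 8, -20)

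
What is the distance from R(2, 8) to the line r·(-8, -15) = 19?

The normal to the line is n = (-8, -15) with |n| = 17.
|n·R − 19| = |-136 − 19| = 155, so the distance is 155/17.

155/17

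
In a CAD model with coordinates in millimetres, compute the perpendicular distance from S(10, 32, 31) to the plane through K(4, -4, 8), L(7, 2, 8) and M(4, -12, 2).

KL = (3, 6, 0) and KM = (0, -8, -6), so a normal is n = KL × KM = (-36, 18, -24).
Then n·(10, 32, 31) - (-408) = -120.
|n| = √(1296 + 324 + 576) = 6√61, so the distance is |-120|/(6√61) = 20√61/61.

20/√61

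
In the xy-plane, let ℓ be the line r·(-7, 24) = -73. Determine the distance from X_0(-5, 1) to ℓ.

132/25

The normal to the line is n = (-7, 24) with |n| = 25.
|n·X_0 − (-73)| = |59 − (-73)| = 132, so the distance is 132/25.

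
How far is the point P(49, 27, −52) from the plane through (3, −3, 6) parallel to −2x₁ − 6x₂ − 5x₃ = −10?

18/√65

Parallel planes share the normal n = (−2, −6, −5); since (3, −3, 6) lies on the plane, its equation is −2x₁ − 6x₂ − 5x₃ = -18.
Then n·(49, 27, −52) − (−18) = 18.
|n| = √(4 + 36 + 25) = √65, so the distance is |18|/√65 = 18/√65.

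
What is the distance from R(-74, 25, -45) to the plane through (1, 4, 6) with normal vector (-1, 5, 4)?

4√42/7

The plane has equation n·(r − (1, 4, 6)) = 0, i.e. n·r = 43.
Then n·(-74, 25, -45) - 43 = -24.
|n| = √(1 + 25 + 16) = √42, so the distance is |-24|/√42 = 24/√42.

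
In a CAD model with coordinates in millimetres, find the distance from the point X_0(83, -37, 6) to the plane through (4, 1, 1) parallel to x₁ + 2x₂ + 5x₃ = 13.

Parallel planes share the normal n = (1, 2, 5); since (4, 1, 1) lies on the plane, its equation is x₁ + 2x₂ + 5x₃ = 11.
Then n·(83, -37, 6) - 11 = 28.
|n| = √(1 + 4 + 25) = √30, so the distance is |28|/√30 = 28/√30.

28/√30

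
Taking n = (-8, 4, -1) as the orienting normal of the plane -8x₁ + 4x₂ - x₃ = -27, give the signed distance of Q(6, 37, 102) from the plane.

n·Q − (-27) = 25.
|n| = 9, so the signed distance is 25/9.

25/9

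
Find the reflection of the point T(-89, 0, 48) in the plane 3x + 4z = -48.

With n = (3, 0, 4), the signed offset is (n·T − (-48))/|n|² = -27/25.
T' = T − 2t·n = (-89, 0, 48) − (-54/25)·(3, 0, 4) = (-2063/25, 0, 1416/25).

(-2063/25, 0, 1416/25)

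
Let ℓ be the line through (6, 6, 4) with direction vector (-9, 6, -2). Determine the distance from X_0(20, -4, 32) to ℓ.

Direction vector d = (-9, 6, -2).
AP = (14, -10, 28); AP·d = -242, |AP|² = 1080, |d|² = 121.
distance² = |AP|² − (AP·d)²/|d|² = 1080 − 58564/121 = 596, so the distance is 2√149.

2√149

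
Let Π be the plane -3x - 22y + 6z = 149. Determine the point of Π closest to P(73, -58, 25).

(79, -14, 13)

n = (-3, -22, 6), |n|² = 529, and n·P − 149 = 1058.
t = 1058/529 = 2, so the foot is P − t·n = (73, -58, 25) − 2·(-3, -22, 6) = (79, -14, 13).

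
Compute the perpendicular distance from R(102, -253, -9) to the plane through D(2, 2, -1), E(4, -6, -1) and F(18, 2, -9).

9

DE = (2, -8, 0) and DF = (16, 0, -8), so a normal is n = DE × DF = (64, 16, 128).
d = |64·102 + 16·(-253) + 128·(-9) − 32| / √(4096 + 256 + 16384) = |1296| / 144 = 9.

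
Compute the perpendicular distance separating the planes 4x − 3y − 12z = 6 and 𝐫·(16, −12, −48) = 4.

5/13

Divide the second equation by 4 to match normals: 4x − 3y − 12z = 1.
Both planes have normal n = (4, −3, −12), |n| = 13. Any point on the first plane is at distance |1 − 6|/|n| = 5/13 from the second.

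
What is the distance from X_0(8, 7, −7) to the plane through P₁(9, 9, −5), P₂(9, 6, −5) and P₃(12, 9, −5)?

P₁P₂ = (0, −3, 0) and P₁P₃ = (3, 0, 0), so a normal is n = P₁P₂ × P₁P₃ = (0, 0, 9).
d = |9·(-7) − (-45)| / √(0 + 0 + 81) = |-18| / 9 = 2.

2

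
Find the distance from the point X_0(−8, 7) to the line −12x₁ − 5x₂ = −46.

The normal to the line is n = (−12, −5) with |n| = 13.
|n·X_0 − (-46)| = |61 − (-46)| = 107, so the distance is 107/13.

107/13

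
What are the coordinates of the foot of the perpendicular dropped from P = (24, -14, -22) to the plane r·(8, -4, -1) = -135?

n = (8, -4, -1), |n|² = 81, and n·P − (-135) = 405.
t = 405/81 = 5, so the foot is P − t·n = (24, -14, -22) − 5·(8, -4, -1) = (-16, 6, -17).

(-16, 6, -17)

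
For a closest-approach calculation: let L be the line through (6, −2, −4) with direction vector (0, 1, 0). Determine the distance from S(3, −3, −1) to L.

3√2

Direction vector d = (0, 1, 0).
AP = (−3, −1, 3); AP·d = -1, |AP|² = 19, |d|² = 1.
distance² = |AP|² − (AP·d)²/|d|² = 19 − 1/1 = 18, so the distance is 3√2.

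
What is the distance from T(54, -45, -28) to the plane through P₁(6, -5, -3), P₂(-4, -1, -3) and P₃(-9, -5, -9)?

7√6/6

P₁P₂ = (-10, 4, 0) and P₁P₃ = (-15, 0, -6), so a normal is n = P₁P₂ × P₁P₃ = (-24, -60, 60).
Then n·(54, -45, -28) - (-24) = -252.
|n| = √(576 + 3600 + 3600) = 36√6, so the distance is |-252|/(36√6) = 7√6/6.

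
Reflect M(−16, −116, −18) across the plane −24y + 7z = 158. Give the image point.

(-16, 76, -74)

With n = (0, −24, 7), the signed offset is (n·M − 158)/|n|² = 2500/625 = 4.
M' = M − 2t·n = (−16, −116, −18) − 8·(0, −24, 7) = (−16, 76, −74).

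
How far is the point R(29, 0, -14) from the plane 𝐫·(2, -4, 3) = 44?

Normal vector n = (2, -4, 3), and n·(29, 0, -14) - 44 = -28.
|n| = √(4 + 16 + 9) = √29, so the distance is |-28|/√29 = 28/√29.

28√29/29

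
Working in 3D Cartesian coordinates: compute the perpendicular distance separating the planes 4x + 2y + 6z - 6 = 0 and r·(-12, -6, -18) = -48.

5√14/14

Divide the second equation by -3 to match normals: 4x + 2y + 6z = 16.
With common normal n = (4, 2, 6) (|n| = 2√14), the distance is |6 − 16|/|n| = 10/(2√14) = 5√14/14.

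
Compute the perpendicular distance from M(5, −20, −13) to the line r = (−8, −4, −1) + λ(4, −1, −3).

3√17

Direction vector d = (4, −1, −3).
AP = (13, −16, −12), and AP × d = (36, −9, 51).
|AP × d|² = 3978 and |d|² = 26, so the distance is √(3978/26) = √153 = 3√17.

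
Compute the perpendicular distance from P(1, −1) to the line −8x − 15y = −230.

d = |(-8)·1 + (-15)·(-1) − (-230)| / √(64 + 225) = |237|/17 = 237/17.

237/17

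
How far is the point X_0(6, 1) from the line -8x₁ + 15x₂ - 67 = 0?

100/17

d = |(-8)·6 + 15·1 − 67| / √(64 + 225) = |-100|/17 = 100/17.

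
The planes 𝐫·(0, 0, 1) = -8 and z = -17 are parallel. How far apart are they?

Both planes have normal n = (0, 0, 1), |n| = 1. Any point on the first plane is at distance |(-17) − (-8)|/|n| = 9/1 = 9 from the second.

9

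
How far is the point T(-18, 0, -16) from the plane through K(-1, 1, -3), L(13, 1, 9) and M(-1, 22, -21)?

5/11

KL = (14, 0, 12) and KM = (0, 21, -18), so a normal is n = KL × KM = (-252, 252, 294).
d = |(-252)·(-18) + 252·0 + 294·(-16) − (-378)| / √(63504 + 63504 + 86436) = |210| / 462 = 5/11.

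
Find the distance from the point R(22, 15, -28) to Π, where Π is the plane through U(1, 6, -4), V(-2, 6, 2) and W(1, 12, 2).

UV = (-3, 0, 6) and UW = (0, 6, 6), so a normal is n = UV × UW = (-36, 18, -18).
Then n·(22, 15, -28) - 144 = -162.
|n| = √(1296 + 324 + 324) = 18√6, so the distance is |-162|/(18√6) = 3√6/2.

9/√6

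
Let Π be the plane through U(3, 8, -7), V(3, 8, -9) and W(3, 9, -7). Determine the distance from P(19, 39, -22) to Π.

16

UV = (0, 0, -2) and UW = (0, 1, 0), so a normal is n = UV × UW = (2, 0, 0).
d = |2·19 − 6| / √(4 + 0 + 0) = |32| / 2 = 16.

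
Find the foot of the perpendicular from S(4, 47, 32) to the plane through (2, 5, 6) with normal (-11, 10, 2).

The perpendicular from S has direction n = (-11, 10, 2): r = (4, 47, 32) + t(-11, 10, 2).
Substitute into the plane: n·(S + tn) = 40 gives 490 + 225t = 40, so t = -2.
Foot = (4, 47, 32) + (-2)·(-11, 10, 2) = (26, 27, 28).

(26, 27, 28)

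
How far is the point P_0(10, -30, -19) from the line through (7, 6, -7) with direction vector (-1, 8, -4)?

Direction vector d = (-1, 8, -4).
AP = (3, -36, -12); AP·d = -243, |AP|² = 1449, |d|² = 81.
distance² = |AP|² − (AP·d)²/|d|² = 1449 − 59049/81 = 720, so the distance is 12√5.

12√5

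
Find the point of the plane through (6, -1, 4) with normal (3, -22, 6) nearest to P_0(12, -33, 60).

(6, 11, 48)

n = (3, -22, 6), |n|² = 529, and n·P_0 − 64 = 1058.
t = 1058/529 = 2, so the foot is P_0 − t·n = (12, -33, 60) − 2·(3, -22, 6) = (6, 11, 48).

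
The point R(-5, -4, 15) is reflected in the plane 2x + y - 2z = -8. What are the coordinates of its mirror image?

(11, 4, -1)

With n = (2, 1, -2), the signed offset is (n·R − (-8))/|n|² = -36/9 = -4.
R' = R − 2t·n = (-5, -4, 15) − (-8)·(2, 1, -2) = (11, 4, -1).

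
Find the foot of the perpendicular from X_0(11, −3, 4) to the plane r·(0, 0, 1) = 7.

The perpendicular from X_0 has direction n = (0, 0, 1): r = (11, −3, 4) + t(0, 0, 1).
Substitute into the plane: n·(X_0 + tn) = 7 gives 4 + 1t = 7, so t = 3.
Foot = (11, −3, 4) + 3·(0, 0, 1) = (11, −3, 7).

(11, -3, 7)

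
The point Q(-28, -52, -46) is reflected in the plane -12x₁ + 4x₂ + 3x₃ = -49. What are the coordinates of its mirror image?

n = (-12, 4, 3), |n|² = 169, n·Q − (-49) = 39, so t = 39/169 = 3/13.
Foot F = Q − (3/13)·n = (-328/13, -688/13, -607/13); the reflection is 2F − Q = (-292/13, -700/13, -616/13).

(-292/13, -700/13, -616/13)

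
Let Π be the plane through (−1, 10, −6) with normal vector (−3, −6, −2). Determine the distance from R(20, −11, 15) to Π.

The plane has equation n·(r − (−1, 10, −6)) = 0, i.e. n·r = -45.
n = (−3, −6, −2); n·P − (-45) = 21; |n| = 7; distance = 21/7 = 3.

3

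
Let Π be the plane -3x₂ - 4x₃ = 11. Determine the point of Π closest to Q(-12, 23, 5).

n = (0, -3, -4), |n|² = 25, and n·Q − 11 = -100.
t = -100/25 = -4, so the foot is Q − t·n = (-12, 23, 5) − (-4)·(0, -3, -4) = (-12, 11, -11).

(-12, 11, -11)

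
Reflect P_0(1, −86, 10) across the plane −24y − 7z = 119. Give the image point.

(1, 58, 52)

With n = (0, −24, −7), the signed offset is (n·P_0 − 119)/|n|² = 1875/625 = 3.
P_0' = P_0 − 2t·n = (1, −86, 10) − 6·(0, −24, −7) = (1, 58, 52).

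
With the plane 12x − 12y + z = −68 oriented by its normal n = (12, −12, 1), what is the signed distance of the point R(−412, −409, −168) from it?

-8

n·R − (-68) = -136.
|n| = 17, so the signed distance is -136/17 = -8.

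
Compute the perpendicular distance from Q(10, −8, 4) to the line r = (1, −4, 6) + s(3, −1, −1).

Direction vector d = (3, −1, −1).
AP = (9, −4, −2); AP·d = 33, |AP|² = 101, |d|² = 11.
distance² = |AP|² − (AP·d)²/|d|² = 101 − 1089/11 = 2, so the distance is √2.

√2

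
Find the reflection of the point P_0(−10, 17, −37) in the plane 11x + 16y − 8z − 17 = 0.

(-32, -15, -21)

n = (11, 16, −8), |n|² = 441, n·P_0 − 17 = 441, so t = 441/441 = 1.
Foot F = P_0 − 1·n = (−21, 1, −29); the reflection is 2F − P_0 = (−32, −15, −21).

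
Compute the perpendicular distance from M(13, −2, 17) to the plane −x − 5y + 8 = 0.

5√26/26

n = (−1, −5, 0); n·P − (-8) = 5; |n| = √26; distance = 5/√26.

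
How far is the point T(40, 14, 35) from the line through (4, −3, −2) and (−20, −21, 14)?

√2665

A direction vector is d = (−24, −18, 16).
AP = (36, 17, 37); AP·d = -578, |AP|² = 2954, |d|² = 1156.
distance² = |AP|² − (AP·d)²/|d|² = 2954 − 334084/1156 = 2665, so the distance is √2665.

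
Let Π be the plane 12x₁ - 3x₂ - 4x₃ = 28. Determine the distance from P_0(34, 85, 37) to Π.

Normal vector n = (12, -3, -4), and n·(34, 85, 37) - 28 = -23.
|n| = √(144 + 9 + 16) = 13, so the distance is |-23|/13 = 23/13.

23/13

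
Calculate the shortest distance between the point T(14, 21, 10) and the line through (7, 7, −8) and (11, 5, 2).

√299

A direction vector is d = (4, −2, 10).
AP = (7, 14, 18), and AP × d = (176, 2, −70).
|AP × d|² = 35880 and |d|² = 120, so the distance is √(35880/120) = √299.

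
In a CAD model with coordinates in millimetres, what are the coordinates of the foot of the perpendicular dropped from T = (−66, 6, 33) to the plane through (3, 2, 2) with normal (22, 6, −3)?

The perpendicular from T has direction n = (22, 6, −3): r = (−66, 6, 33) + λ(22, 6, −3).
Substitute into the plane: n·(T + λn) = 72 gives -1515 + 529λ = 72, so λ = 3.
Foot = (−66, 6, 33) + 3·(22, 6, −3) = (0, 24, 24).

(0, 24, 24)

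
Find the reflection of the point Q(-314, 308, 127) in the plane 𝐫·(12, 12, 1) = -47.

(-5482/17, 5092/17, 2147/17)

With n = (12, 12, 1), the signed offset is (n·Q − (-47))/|n|² = 102/289 = 6/17.
Q' = Q − 2t·n = (-314, 308, 127) − (12/17)·(12, 12, 1) = (-5482/17, 5092/17, 2147/17).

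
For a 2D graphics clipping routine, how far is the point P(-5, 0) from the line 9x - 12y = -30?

d = |9·(-5) + (-12)·0 − (-30)| / √(81 + 144) = |-15|/15 = 1.

1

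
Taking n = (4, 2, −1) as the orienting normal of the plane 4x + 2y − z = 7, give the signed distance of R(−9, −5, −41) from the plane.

-4√21/7

n·R − 7 = -12.
|n| = √21, so the signed distance is -4√21/7.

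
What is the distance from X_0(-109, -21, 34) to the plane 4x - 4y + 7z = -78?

4

Normal vector n = (4, -4, 7), and n·(-109, -21, 34) - (-78) = -36.
|n| = √(16 + 16 + 49) = 9, so the distance is |-36|/9 = 4.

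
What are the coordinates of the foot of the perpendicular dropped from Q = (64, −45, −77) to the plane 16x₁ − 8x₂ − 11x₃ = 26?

(-16, -5, -22)

n = (16, −8, −11), |n|² = 441, and n·Q − 26 = 2205.
t = 2205/441 = 5, so the foot is Q − t·n = (64, −45, −77) − 5·(16, −8, −11) = (−16, −5, −22).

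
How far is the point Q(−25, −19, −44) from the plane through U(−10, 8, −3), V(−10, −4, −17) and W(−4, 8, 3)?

3

UV = (0, −12, −14) and UW = (6, 0, 6), so a normal is n = UV × UW = (−72, −84, 72).
Then n·(−25, −19, −44) − (−168) = 396.
|n| = √(5184 + 7056 + 5184) = 132, so the distance is |396|/132 = 3.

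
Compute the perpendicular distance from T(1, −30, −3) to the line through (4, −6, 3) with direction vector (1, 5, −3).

3√34

Direction vector d = (1, 5, −3).
AP = (−3, −24, −6), and AP × d = (102, −15, 9).
|AP × d|² = 10710 and |d|² = 35, so the distance is √(10710/35) = √306 = 3√34.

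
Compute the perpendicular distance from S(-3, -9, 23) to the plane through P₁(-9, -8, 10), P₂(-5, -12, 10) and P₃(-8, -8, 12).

1

P₁P₂ = (4, -4, 0) and P₁P₃ = (1, 0, 2), so a normal is n = P₁P₂ × P₁P₃ = (-8, -8, 4).
Then n·(-3, -9, 23) - 176 = 12.
|n| = √(64 + 64 + 16) = 12, so the distance is |12|/12 = 1.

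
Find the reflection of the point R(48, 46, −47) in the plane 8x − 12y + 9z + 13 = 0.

With n = (8, −12, 9), the signed offset is (n·R − (-13))/|n|² = -578/289 = -2.
R' = R − 2t·n = (48, 46, −47) − (-4)·(8, −12, 9) = (80, −2, −11).

(80, -2, -11)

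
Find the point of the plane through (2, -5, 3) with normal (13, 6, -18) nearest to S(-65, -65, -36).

n = (13, 6, -18), |n|² = 529, and n·S − (-58) = -529.
t = -529/529 = -1, so the foot is S − t·n = (-65, -65, -36) − (-1)·(13, 6, -18) = (-52, -59, -54).

(-52, -59, -54)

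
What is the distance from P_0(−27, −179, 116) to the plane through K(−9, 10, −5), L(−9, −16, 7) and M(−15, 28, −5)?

KL = (0, −26, 12) and KM = (−6, 18, 0), so a normal is n = KL × KM = (−216, −72, −156).
d = |(-216)·(-27) + (-72)·(-179) + (-156)·116 − 2004| / √(46656 + 5184 + 24336) = |-1380| / 276 = 5.

5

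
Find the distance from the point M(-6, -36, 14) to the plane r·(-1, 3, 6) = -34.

16/√46

d = |(-1)·(-6) + 3·(-36) + 6·14 − (-34)| / √(1 + 9 + 36) = |16| / √46 = 16/√46.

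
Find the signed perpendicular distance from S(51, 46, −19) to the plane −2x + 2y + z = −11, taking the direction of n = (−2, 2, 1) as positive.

n·S − (-11) = -18.
|n| = 3, so the signed distance is -18/3 = -6.

-6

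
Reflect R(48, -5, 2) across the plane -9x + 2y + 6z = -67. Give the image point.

n = (-9, 2, 6), |n|² = 121, n·R − (-67) = -363, so t = -363/121 = -3.
Foot F = R − (-3)·n = (21, 1, 20); the reflection is 2F − R = (-6, 7, 38).

(-6, 7, 38)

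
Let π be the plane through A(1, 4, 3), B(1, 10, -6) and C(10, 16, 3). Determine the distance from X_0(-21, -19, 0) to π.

AB = (0, 6, -9) and AC = (9, 12, 0), so a normal is n = AB × AC = (108, -81, -54).
Then n·(-21, -19, 0) - (-378) = -351.
|n| = √(11664 + 6561 + 2916) = 27√29, so the distance is |-351|/(27√29) = 13/√29.

13√29/29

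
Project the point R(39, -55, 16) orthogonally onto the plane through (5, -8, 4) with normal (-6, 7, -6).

(9, -20, -14)

n = (-6, 7, -6), |n|² = 121, and n·R − (-110) = -605.
t = -605/121 = -5, so the foot is R − t·n = (39, -55, 16) − (-5)·(-6, 7, -6) = (9, -20, -14).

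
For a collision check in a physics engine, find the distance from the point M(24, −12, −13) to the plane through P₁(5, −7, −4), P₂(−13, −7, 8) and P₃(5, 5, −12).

√17/17

P₁P₂ = (−18, 0, 12) and P₁P₃ = (0, 12, −8), so a normal is n = P₁P₂ × P₁P₃ = (−144, −144, −216).
Then n·(24, −12, −13) − 1152 = −72.
|n| = √(20736 + 20736 + 46656) = 72√17, so the distance is |-72|/(72√17) = 1/√17.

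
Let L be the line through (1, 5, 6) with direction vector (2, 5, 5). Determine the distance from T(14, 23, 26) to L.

√29

Direction vector d = (2, 5, 5).
AP = (13, 18, 20), and AP × d = (-10, -25, 29).
|AP × d|² = 1566 and |d|² = 54, so the distance is √(1566/54) = √29.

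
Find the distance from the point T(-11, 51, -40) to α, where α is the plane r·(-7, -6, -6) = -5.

16/11

d = |(-7)·(-11) + (-6)·51 + (-6)·(-40) − (-5)| / √(49 + 36 + 36) = |16| / 11 = 16/11.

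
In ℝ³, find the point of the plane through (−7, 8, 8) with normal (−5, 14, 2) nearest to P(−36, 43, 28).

n = (−5, 14, 2), |n|² = 225, and n·P − 163 = 675.
t = 675/225 = 3, so the foot is P − t·n = (−36, 43, 28) − 3·(−5, 14, 2) = (−21, 1, 22).

(-21, 1, 22)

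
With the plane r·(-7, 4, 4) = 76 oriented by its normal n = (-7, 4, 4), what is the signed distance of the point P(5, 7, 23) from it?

n·P − 76 = 9.
|n| = 9, so the signed distance is 9/9 = 1.

1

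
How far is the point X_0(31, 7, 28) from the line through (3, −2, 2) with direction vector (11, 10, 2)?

√641

Direction vector d = (11, 10, 2).
AP = (28, 9, 26), and AP × d = (−242, 230, 181).
|AP × d|² = 144225 and |d|² = 225, so the distance is √(144225/225) = √641.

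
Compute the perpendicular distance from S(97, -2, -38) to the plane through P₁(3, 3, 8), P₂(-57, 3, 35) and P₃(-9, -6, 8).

14/25

P₁P₂ = (-60, 0, 27) and P₁P₃ = (-12, -9, 0), so a normal is n = P₁P₂ × P₁P₃ = (243, -324, 540).
d = |243·97 + (-324)·(-2) + 540·(-38) − 4077| / √(59049 + 104976 + 291600) = |-378| / 675 = 14/25.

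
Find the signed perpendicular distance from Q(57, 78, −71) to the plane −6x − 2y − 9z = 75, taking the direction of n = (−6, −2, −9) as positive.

6

n·Q − 75 = 66.
|n| = 11, so the signed distance is 66/11 = 6.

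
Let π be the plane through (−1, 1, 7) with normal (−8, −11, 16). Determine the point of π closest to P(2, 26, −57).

n = (−8, −11, 16), |n|² = 441, and n·P − 109 = -1323.
t = -1323/441 = -3, so the foot is P − t·n = (2, 26, −57) − (-3)·(−8, −11, 16) = (−22, −7, −9).

(-22, -7, -9)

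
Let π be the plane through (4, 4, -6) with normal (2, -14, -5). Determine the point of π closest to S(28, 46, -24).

(32, 18, -34)

The perpendicular from S has direction n = (2, -14, -5): r = (28, 46, -24) + λ(2, -14, -5).
Substitute into the plane: n·(S + λn) = -18 gives -468 + 225λ = -18, so λ = 2.
Foot = (28, 46, -24) + 2·(2, -14, -5) = (32, 18, -34).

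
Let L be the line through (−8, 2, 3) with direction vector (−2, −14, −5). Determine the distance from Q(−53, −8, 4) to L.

Direction vector d = (−2, −14, −5).
AP = (−45, −10, 1); AP·d = 225, |AP|² = 2126, |d|² = 225.
distance² = |AP|² − (AP·d)²/|d|² = 2126 − 50625/225 = 1901, so the distance is √1901.

√1901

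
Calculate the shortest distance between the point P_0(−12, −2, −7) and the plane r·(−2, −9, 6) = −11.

n = (−2, −9, 6); n·P − (-11) = 11; |n| = 11; distance = 11/11 = 1.

1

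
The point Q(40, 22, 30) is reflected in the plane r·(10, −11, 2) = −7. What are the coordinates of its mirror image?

With n = (10, −11, 2), the signed offset is (n·Q − (-7))/|n|² = 225/225 = 1.
Q' = Q − 2t·n = (40, 22, 30) − 2·(10, −11, 2) = (20, 44, 26).

(20, 44, 26)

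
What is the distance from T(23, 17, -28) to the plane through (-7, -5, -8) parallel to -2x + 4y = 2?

Parallel planes share the normal n = (-2, 4, 0); since (-7, -5, -8) lies on the plane, its equation is -2x + 4y = -6.
d = |(-2)·23 + 4·17 − (-6)| / √(4 + 16 + 0) = |28| / (2√5) = 14/√5.

14√5/5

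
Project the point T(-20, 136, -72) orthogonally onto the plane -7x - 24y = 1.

The perpendicular from T has direction n = (-7, -24, 0): r = (-20, 136, -72) + t(-7, -24, 0).
Substitute into the plane: n·(T + tn) = 1 gives -3124 + 625t = 1, so t = 5.
Foot = (-20, 136, -72) + 5·(-7, -24, 0) = (-55, 16, -72).

(-55, 16, -72)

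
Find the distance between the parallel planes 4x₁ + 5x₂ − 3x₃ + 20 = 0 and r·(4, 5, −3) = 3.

Both planes have normal n = (4, 5, −3), |n| = 5√2. Any point on the first plane is at distance |3 − (-20)|/|n| = 23/(5√2) from the second.

23√2/10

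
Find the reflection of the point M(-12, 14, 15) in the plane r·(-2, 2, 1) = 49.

(-4, 6, 11)

n = (-2, 2, 1), |n|² = 9, n·M − 49 = 18, so t = 18/9 = 2.
Foot F = M − 2·n = (-8, 10, 13); the reflection is 2F − M = (-4, 6, 11).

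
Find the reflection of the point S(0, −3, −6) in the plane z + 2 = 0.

With n = (0, 0, 1), the signed offset is (n·S − (-2))/|n|² = -4/1 = -4.
S' = S − 2t·n = (0, −3, −6) − (-8)·(0, 0, 1) = (0, −3, 2).

(0, -3, 2)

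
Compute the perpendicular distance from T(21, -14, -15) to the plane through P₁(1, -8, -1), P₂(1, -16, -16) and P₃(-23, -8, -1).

P₁P₂ = (0, -8, -15) and P₁P₃ = (-24, 0, 0), so a normal is n = P₁P₂ × P₁P₃ = (0, 360, -192).
Then n·(21, -14, -15) - (-2688) = 528.
|n| = √(0 + 129600 + 36864) = 408, so the distance is |528|/408 = 22/17.

22/17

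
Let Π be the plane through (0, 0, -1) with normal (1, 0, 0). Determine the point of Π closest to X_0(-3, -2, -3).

(0, -2, -3)

n = (1, 0, 0), |n|² = 1, and n·X_0 − 0 = -3.
t = -3/1 = -3, so the foot is X_0 − t·n = (-3, -2, -3) − (-3)·(1, 0, 0) = (0, -2, -3).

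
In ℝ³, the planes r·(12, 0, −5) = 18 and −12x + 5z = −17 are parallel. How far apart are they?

Divide the second equation by -1 to match normals: 12x − 5z = 17.
With common normal n = (12, 0, −5) (|n| = 13), the distance is |18 − 17|/|n| = 1/13.

1/13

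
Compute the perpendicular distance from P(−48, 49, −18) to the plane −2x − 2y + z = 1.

n = (−2, −2, 1); n·P − 1 = -21; |n| = 3; distance = 21/3 = 7.

7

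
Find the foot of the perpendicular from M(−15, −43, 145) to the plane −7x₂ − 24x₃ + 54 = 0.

n = (0, −7, −24), |n|² = 625, and n·M − (-54) = -3125.
t = -3125/625 = -5, so the foot is M − t·n = (−15, −43, 145) − (-5)·(0, −7, −24) = (−15, −78, 25).

(-15, -78, 25)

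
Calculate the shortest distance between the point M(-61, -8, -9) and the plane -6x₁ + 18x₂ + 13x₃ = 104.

1/23

n = (-6, 18, 13); n·P − 104 = 1; |n| = 23; distance = 1/23.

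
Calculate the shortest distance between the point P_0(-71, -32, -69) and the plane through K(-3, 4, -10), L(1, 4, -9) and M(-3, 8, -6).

KL = (4, 0, 1) and KM = (0, 4, 4), so a normal is n = KL × KM = (-4, -16, 16).
Then n·(-71, -32, -69) - (-212) = -96.
|n| = √(16 + 256 + 256) = 4√33, so the distance is |-96|/(4√33) = 24/√33.

24/√33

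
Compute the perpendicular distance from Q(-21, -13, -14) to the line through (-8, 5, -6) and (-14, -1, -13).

√73

A direction vector is d = (-6, -6, -7).
AP = (-13, -18, -8), and AP × d = (78, -43, -30).
|AP × d|² = 8833 and |d|² = 121, so the distance is √(8833/121) = √73.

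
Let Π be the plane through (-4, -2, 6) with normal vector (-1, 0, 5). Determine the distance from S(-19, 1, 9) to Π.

The plane has equation n·(r − (-4, -2, 6)) = 0, i.e. n·r = 34.
n = (-1, 0, 5); n·P − 34 = 30; |n| = √26; distance = 30/√26.

30/√26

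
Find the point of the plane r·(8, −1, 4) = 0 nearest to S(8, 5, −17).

The perpendicular from S has direction n = (8, −1, 4): r = (8, 5, −17) + μ(8, −1, 4).
Substitute into the plane: n·(S + μn) = 0 gives -9 + 81μ = 0, so μ = 1/9.
Foot = (8, 5, −17) + (1/9)·(8, −1, 4) = (80/9, 44/9, −149/9).

(80/9, 44/9, -149/9)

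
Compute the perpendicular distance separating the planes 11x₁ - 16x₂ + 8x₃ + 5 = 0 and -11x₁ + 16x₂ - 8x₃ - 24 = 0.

Divide the second equation by -1 to match normals: 11x₁ - 16x₂ + 8x₃ = -24.
Both planes have normal n = (11, -16, 8), |n| = 21. Any point on the first plane is at distance |(-24) − (-5)|/|n| = 19/21 from the second.

19/21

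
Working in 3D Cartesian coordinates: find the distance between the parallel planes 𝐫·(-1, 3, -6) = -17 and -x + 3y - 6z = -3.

Both planes have normal n = (-1, 3, -6), |n| = √46. Any point on the first plane is at distance |(-3) − (-17)|/|n| = 14/√46 from the second.

14/√46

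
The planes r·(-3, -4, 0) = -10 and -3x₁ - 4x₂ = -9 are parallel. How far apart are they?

1/5

Both planes have normal n = (-3, -4, 0), |n| = 5. Any point on the first plane is at distance |(-9) − (-10)|/|n| = 1/5 from the second.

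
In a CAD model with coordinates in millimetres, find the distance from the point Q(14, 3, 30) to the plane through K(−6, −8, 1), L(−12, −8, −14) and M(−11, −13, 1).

13/(3√6)

KL = (−6, 0, −15) and KM = (−5, −5, 0), so a normal is n = KL × KM = (−75, 75, 30).
Then n·(14, 3, 30) − (−120) = 195.
|n| = √(5625 + 5625 + 900) = 45√6, so the distance is |195|/(45√6) = 13√6/18.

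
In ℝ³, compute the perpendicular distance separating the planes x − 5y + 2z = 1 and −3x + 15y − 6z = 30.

Divide the second equation by -3 to match normals: x − 5y + 2z = -10.
With common normal n = (1, −5, 2) (|n| = √30), the distance is |1 − (-10)|/|n| = 11/√30.

11/√30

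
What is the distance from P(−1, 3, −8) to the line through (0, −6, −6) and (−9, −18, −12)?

A direction vector is d = (−9, −12, −6).
AP = (−1, 9, −2); AP·d = -87, |AP|² = 86, |d|² = 261.
distance² = |AP|² − (AP·d)²/|d|² = 86 − 7569/261 = 57, so the distance is √57.

√57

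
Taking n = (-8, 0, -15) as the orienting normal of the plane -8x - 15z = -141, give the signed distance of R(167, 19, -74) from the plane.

-5

n·R − (-141) = -85.
|n| = 17, so the signed distance is -85/17 = -5.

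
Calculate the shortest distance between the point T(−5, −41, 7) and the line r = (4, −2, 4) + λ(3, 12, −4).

3√10

Direction vector d = (3, 12, −4).
AP = (−9, −39, 3); AP·d = -507, |AP|² = 1611, |d|² = 169.
distance² = |AP|² − (AP·d)²/|d|² = 1611 − 257049/169 = 90, so the distance is 3√10.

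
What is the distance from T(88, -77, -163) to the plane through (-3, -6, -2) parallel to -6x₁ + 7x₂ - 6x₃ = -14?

Parallel planes share the normal n = (-6, 7, -6); since (-3, -6, -2) lies on the plane, its equation is -6x₁ + 7x₂ - 6x₃ = -12.
Then n·(88, -77, -163) - (-12) = -77.
|n| = √(36 + 49 + 36) = 11, so the distance is |-77|/11 = 7.

7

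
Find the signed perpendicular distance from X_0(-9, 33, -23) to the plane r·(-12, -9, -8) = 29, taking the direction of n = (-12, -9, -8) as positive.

-2

n·X_0 − 29 = -34.
|n| = 17, so the signed distance is -34/17 = -2.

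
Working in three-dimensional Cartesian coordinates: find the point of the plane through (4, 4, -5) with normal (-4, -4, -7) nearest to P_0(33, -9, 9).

(25, -17, -5)

n = (-4, -4, -7), |n|² = 81, and n·P_0 − 3 = -162.
t = -162/81 = -2, so the foot is P_0 − t·n = (33, -9, 9) − (-2)·(-4, -4, -7) = (25, -17, -5).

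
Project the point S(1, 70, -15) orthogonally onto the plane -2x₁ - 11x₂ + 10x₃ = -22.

(-7, 26, 25)

The perpendicular from S has direction n = (-2, -11, 10): r = (1, 70, -15) + λ(-2, -11, 10).
Substitute into the plane: n·(S + λn) = -22 gives -922 + 225λ = -22, so λ = 4.
Foot = (1, 70, -15) + 4·(-2, -11, 10) = (-7, 26, 25).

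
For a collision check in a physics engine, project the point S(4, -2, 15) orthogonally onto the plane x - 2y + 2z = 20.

The perpendicular from S has direction n = (1, -2, 2): r = (4, -2, 15) + t(1, -2, 2).
Substitute into the plane: n·(S + tn) = 20 gives 38 + 9t = 20, so t = -2.
Foot = (4, -2, 15) + (-2)·(1, -2, 2) = (2, 2, 11).

(2, 2, 11)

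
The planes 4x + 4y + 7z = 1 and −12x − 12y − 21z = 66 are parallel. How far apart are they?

23/9

Divide the second equation by -3 to match normals: 4x + 4y + 7z = -22.
With common normal n = (4, 4, 7) (|n| = 9), the distance is |1 − (-22)|/|n| = 23/9.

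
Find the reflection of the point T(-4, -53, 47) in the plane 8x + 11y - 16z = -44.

n = (8, 11, -16), |n|² = 441, n·T − (-44) = -1323, so t = -1323/441 = -3.
Foot F = T − (-3)·n = (20, -20, -1); the reflection is 2F − T = (44, 13, -49).

(44, 13, -49)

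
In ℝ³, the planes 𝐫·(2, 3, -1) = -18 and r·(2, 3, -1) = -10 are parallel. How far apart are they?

Both planes have normal n = (2, 3, -1), |n| = √14. Any point on the first plane is at distance |(-10) − (-18)|/|n| = 8/√14 = 4√14/7 from the second.

4√14/7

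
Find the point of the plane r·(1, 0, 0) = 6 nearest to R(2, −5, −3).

(6, -5, -3)

n = (1, 0, 0), |n|² = 1, and n·R − 6 = -4.
t = -4/1 = -4, so the foot is R − t·n = (2, −5, −3) − (-4)·(1, 0, 0) = (6, −5, −3).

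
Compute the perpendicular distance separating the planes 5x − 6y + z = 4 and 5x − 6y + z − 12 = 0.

With common normal n = (5, −6, 1) (|n| = √62), the distance is |4 − 12|/|n| = 8/√62 = 4√62/31.

4√62/31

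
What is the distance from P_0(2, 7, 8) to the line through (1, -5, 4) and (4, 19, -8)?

4√5

A direction vector is d = (3, 24, -12).
AP = (1, 12, 4); AP·d = 243, |AP|² = 161, |d|² = 729.
distance² = |AP|² − (AP·d)²/|d|² = 161 − 59049/729 = 80, so the distance is 4√5.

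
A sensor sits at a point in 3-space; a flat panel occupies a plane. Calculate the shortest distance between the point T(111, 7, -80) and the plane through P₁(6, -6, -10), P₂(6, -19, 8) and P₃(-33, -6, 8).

P₁P₂ = (0, -13, 18) and P₁P₃ = (-39, 0, 18), so a normal is n = P₁P₂ × P₁P₃ = (-234, -702, -507).
n = (-234, -702, -507); n·P − 7878 = 1794; |n| = 897; distance = 1794/897 = 2.

2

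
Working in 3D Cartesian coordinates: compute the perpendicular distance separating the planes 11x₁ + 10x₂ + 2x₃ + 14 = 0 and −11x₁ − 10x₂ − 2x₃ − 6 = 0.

Divide the second equation by -1 to match normals: 11x₁ + 10x₂ + 2x₃ = -6.
With common normal n = (11, 10, 2) (|n| = 15), the distance is |(-14) − (-6)|/|n| = 8/15.

8/15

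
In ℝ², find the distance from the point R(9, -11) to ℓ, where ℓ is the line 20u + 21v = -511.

d = |20·9 + 21·(-11) − (-511)| / √(400 + 441) = |460|/29 = 460/29.

460/29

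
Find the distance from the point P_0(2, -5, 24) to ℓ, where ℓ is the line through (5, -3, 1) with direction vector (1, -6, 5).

Direction vector d = (1, -6, 5).
AP = (-3, -2, 23); AP·d = 124, |AP|² = 542, |d|² = 62.
distance² = |AP|² − (AP·d)²/|d|² = 542 − 15376/62 = 294, so the distance is 7√6.

7√6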